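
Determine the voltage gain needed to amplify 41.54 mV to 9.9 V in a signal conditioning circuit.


Gain = Vout / Vin (converting to same units).
G = 9.9 V / 41.54 mV
G = 9900.0 mV / 41.54 mV
G = 238.32

238.32


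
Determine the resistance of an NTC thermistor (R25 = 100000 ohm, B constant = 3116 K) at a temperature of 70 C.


NTC thermistor equation: Rt = R25 * exp(B * (1/T - 1/T25)).
T in Kelvin: 343.15 K, T25 = 298.15 K
1/T - 1/T25 = 1/343.15 - 1/298.15 = -0.00043984
B * (1/T - 1/T25) = 3116 * -0.00043984 = -1.3705
Rt = 100000 * exp(-1.3705) = 25397.0 ohm

25397.0 ohm


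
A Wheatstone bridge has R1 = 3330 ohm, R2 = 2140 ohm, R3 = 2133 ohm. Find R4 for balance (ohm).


At balance: R1*R4 = R2*R3, so R4 = R2*R3/R1.
R4 = 2140 * 2133 / 3330
R4 = 4564620 / 3330
R4 = 1370.76 ohm

1370.76 ohm


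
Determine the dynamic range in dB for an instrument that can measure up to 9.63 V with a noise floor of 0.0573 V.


Dynamic range = 20 * log10(Vmax / Vnoise).
DR = 20 * log10(9.63 / 0.0573)
DR = 20 * log10(168.06)
DR = 44.51 dB

44.51 dB


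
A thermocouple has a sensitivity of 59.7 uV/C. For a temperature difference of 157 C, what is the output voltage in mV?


The thermocouple output V = sensitivity * dT.
V = 59.7 uV/C * 157 C
V = 9372.9 uV
V = 9.373 mV

9.373 mV


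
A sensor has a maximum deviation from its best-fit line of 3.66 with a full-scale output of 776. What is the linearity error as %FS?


Linearity error = (max deviation / full scale) * 100%.
Linearity = (3.66 / 776) * 100
Linearity = 0.472 %FS

0.472 %FS


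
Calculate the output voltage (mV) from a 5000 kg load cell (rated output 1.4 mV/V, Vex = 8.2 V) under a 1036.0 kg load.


Vout = rated_output * Vex * (load / capacity).
Vout = 1.4 * 8.2 * (1036.0 / 5000)
Vout = 1.4 * 8.2 * 0.2072
Vout = 2.379 mV

2.379 mV


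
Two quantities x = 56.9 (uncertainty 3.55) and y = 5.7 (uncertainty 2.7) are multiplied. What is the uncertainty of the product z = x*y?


For a product z = x*y, the relative uncertainty is:
uz/z = sqrt((ux/x)^2 + (uy/y)^2)
Relative uncertainties: ux/x = 3.55/56.9 = 0.06239
uy/y = 2.7/5.7 = 0.473684
z = 56.9 * 5.7 = 324.3
uz = 324.3 * sqrt(0.06239^2 + 0.473684^2) = 154.957

154.957


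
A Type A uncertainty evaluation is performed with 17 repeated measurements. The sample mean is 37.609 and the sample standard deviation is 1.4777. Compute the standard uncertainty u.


The standard uncertainty for Type A evaluation is u = s / sqrt(n).
u = 1.4777 / sqrt(17)
u = 1.4777 / 4.1231
u = 0.3584

0.3584


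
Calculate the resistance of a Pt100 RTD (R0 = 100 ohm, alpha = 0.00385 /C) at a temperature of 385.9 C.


The RTD equation: Rt = R0 * (1 + alpha * T).
Rt = 100 * (1 + 0.00385 * 385.9)
Rt = 100 * (1 + 1.485715)
Rt = 100 * 2.485715
Rt = 248.571 ohm

248.571 ohm


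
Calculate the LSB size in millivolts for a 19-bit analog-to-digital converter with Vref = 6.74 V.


The resolution (LSB) of an ADC is Vref / 2^n.
LSB = 6.74 / 2^19
LSB = 6.74 / 524288
LSB = 1.286e-05 V = 0.01285553 mV

0.01285553 mV


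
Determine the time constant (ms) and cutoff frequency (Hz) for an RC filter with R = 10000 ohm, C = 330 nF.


Time constant: tau = R * C.
tau = 10000 * 3.30e-07 = 0.0033 s
tau = 3.3 ms
Cutoff frequency: fc = 1 / (2*pi*R*C).
fc = 1 / (2*pi*0.0033) = 48.23 Hz

tau = 3.3 ms, fc = 48.23 Hz


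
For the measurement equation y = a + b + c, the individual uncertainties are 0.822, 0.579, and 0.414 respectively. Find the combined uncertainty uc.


For a sum of independent quantities, uc = sqrt(u1^2 + u2^2 + u3^2).
uc = sqrt(0.822^2 + 0.579^2 + 0.414^2)
uc = sqrt(0.675684 + 0.335241 + 0.171396)
uc = 1.0873

1.0873


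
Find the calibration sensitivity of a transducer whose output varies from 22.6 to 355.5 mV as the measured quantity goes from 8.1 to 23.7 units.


Sensitivity = (y2 - y1) / (x2 - x1).
S = (355.5 - 22.6) / (23.7 - 8.1)
S = 332.9 / 15.6
S = 21.3397 mV/unit

21.3397 mV/unit


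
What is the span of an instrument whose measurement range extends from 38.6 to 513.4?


Span = upper range - lower range.
Span = 513.4 - (38.6)
Span = 474.8

474.8


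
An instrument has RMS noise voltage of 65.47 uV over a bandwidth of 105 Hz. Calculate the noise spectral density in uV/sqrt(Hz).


Noise spectral density = Vrms / sqrt(BW).
NSD = 65.47 / sqrt(105)
NSD = 65.47 / 10.247
NSD = 6.3892 uV/sqrt(Hz)

6.3892 uV/sqrt(Hz)


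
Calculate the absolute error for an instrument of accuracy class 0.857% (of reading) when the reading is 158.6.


Absolute error = (accuracy% / 100) * reading.
Error = (0.857 / 100) * 158.6
Error = 0.00857 * 158.6
Error = 1.3592

1.3592


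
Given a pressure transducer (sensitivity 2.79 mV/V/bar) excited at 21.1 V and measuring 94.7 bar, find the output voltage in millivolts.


Output = sensitivity * Vex * P.
Vout = 2.79 * 21.1 * 94.7
Vout = 58.869 * 94.7
Vout = 5574.89 mV

5574.89 mV


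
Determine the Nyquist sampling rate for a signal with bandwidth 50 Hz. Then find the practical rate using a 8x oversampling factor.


By Nyquist theorem, fs_min = 2 * fmax.
fs_min = 2 * 50 = 100 Hz
Practical rate = 8 * fs_min = 8 * 100 = 800 Hz

fs_min = 100 Hz, fs_practical = 800 Hz


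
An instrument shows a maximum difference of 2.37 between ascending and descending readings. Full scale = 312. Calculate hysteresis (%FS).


Hysteresis = (max difference / full scale) * 100%.
H = (2.37 / 312) * 100
H = 0.76 %FS

0.76 %FS


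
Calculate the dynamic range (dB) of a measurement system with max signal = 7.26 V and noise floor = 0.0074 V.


Dynamic range = 20 * log10(Vmax / Vnoise).
DR = 20 * log10(7.26 / 0.0074)
DR = 20 * log10(981.08)
DR = 59.83 dB

59.83 dB


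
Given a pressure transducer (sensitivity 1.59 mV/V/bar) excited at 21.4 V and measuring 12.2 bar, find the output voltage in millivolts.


Output = sensitivity * Vex * P.
Vout = 1.59 * 21.4 * 12.2
Vout = 34.026 * 12.2
Vout = 415.12 mV

415.12 mV


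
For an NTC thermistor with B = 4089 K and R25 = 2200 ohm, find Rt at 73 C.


NTC thermistor equation: Rt = R25 * exp(B * (1/T - 1/T25)).
T in Kelvin: 346.15 K, T25 = 298.15 K
1/T - 1/T25 = 1/346.15 - 1/298.15 = -0.0004651
B * (1/T - 1/T25) = 4089 * -0.0004651 = -1.9018
Rt = 2200 * exp(-1.9018) = 328.5 ohm

328.5 ohm


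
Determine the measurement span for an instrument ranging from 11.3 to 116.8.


Span = upper range - lower range.
Span = 116.8 - (11.3)
Span = 105.5

105.5


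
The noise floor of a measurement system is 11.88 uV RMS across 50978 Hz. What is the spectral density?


Noise spectral density = Vrms / sqrt(BW).
NSD = 11.88 / sqrt(50978)
NSD = 11.88 / 225.7831
NSD = 0.0526 uV/sqrt(Hz)

0.0526 uV/sqrt(Hz)


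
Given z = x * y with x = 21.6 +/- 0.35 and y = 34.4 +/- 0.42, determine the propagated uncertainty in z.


For a product z = x*y, the relative uncertainty is:
uz/z = sqrt((ux/x)^2 + (uy/y)^2)
Relative uncertainties: ux/x = 0.35/21.6 = 0.016204
uy/y = 0.42/34.4 = 0.012209
z = 21.6 * 34.4 = 743.0
uz = 743.0 * sqrt(0.016204^2 + 0.012209^2) = 15.075

15.075


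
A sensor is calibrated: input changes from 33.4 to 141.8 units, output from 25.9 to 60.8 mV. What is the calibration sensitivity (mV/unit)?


Sensitivity = (y2 - y1) / (x2 - x1).
S = (60.8 - 25.9) / (141.8 - 33.4)
S = 34.9 / 108.4
S = 0.322 mV/unit

0.322 mV/unit


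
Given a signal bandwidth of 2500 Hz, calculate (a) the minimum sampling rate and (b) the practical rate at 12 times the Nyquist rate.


By Nyquist theorem, fs_min = 2 * fmax.
fs_min = 2 * 2500 = 5000 Hz
Practical rate = 12 * fs_min = 12 * 5000 = 60000 Hz

fs_min = 5000 Hz, fs_practical = 60000 Hz


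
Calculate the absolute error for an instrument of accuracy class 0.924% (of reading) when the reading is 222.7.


Absolute error = (accuracy% / 100) * reading.
Error = (0.924 / 100) * 222.7
Error = 0.00924 * 222.7
Error = 2.0577

2.0577


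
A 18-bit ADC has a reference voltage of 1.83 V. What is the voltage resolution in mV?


The resolution (LSB) of an ADC is Vref / 2^n.
LSB = 1.83 / 2^18
LSB = 1.83 / 262144
LSB = 6.98e-06 V = 0.0069809 mV

0.0069809 mV


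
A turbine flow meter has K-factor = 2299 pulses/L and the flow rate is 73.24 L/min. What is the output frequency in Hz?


Frequency = K * Q / 60 (converting L/min to L/s).
f = 2299 * 73.24 / 60
f = 168378.76 / 60
f = 2806.31 Hz

2806.31 Hz


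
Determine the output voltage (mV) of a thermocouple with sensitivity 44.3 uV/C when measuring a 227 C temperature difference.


The thermocouple output V = sensitivity * dT.
V = 44.3 uV/C * 227 C
V = 10056.1 uV
V = 10.056 mV

10.056 mV


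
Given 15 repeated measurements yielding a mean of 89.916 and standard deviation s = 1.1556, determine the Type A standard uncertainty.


The standard uncertainty for Type A evaluation is u = s / sqrt(n).
u = 1.1556 / sqrt(15)
u = 1.1556 / 3.873
u = 0.2984

0.2984


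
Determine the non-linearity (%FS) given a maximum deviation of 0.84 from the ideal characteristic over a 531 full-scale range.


Linearity error = (max deviation / full scale) * 100%.
Linearity = (0.84 / 531) * 100
Linearity = 0.158 %FS

0.158 %FS


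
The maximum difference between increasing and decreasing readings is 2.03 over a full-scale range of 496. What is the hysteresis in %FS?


Hysteresis = (max difference / full scale) * 100%.
H = (2.03 / 496) * 100
H = 0.409 %FS

0.409 %FS


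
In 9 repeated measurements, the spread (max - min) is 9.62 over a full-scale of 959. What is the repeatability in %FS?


Repeatability = (spread / full scale) * 100%.
R = (9.62 / 959) * 100
R = 1.003 %FS

1.003 %FS


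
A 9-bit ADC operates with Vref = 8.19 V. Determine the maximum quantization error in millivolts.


The maximum quantization error is +/- LSB/2.
LSB = Vref / 2^n = 8.19 / 512 = 0.01599609 V
Max error = LSB / 2 = 0.01599609 / 2 = 0.00799805 V
Max error = 7.998 mV

7.998 mV


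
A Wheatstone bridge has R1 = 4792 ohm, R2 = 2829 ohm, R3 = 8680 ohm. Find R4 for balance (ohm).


At balance: R1*R4 = R2*R3, so R4 = R2*R3/R1.
R4 = 2829 * 8680 / 4792
R4 = 24555720 / 4792
R4 = 5124.32 ohm

5124.32 ohm


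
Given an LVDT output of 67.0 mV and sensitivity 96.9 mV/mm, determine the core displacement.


Displacement = Vout / sensitivity.
d = 67.0 / 96.9
d = 0.691 mm

0.691 mm


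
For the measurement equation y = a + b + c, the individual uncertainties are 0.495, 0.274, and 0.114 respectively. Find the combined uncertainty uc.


For a sum of independent quantities, uc = sqrt(u1^2 + u2^2 + u3^2).
uc = sqrt(0.495^2 + 0.274^2 + 0.114^2)
uc = sqrt(0.245025 + 0.075076 + 0.012996)
uc = 0.5771

0.5771


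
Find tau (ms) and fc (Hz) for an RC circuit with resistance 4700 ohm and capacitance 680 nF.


Time constant: tau = R * C.
tau = 4700 * 6.80e-07 = 0.003196 s
tau = 3.196 ms
Cutoff frequency: fc = 1 / (2*pi*R*C).
fc = 1 / (2*pi*0.003196) = 49.8 Hz

tau = 3.196 ms, fc = 49.8 Hz


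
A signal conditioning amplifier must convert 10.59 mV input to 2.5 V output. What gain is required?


Gain = Vout / Vin (converting to same units).
G = 2.5 V / 10.59 mV
G = 2500.0 mV / 10.59 mV
G = 236.07

236.07


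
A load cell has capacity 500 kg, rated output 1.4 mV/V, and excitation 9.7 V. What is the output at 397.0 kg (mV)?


Vout = rated_output * Vex * (load / capacity).
Vout = 1.4 * 9.7 * (397.0 / 500)
Vout = 1.4 * 9.7 * 0.794
Vout = 10.783 mV

10.783 mV


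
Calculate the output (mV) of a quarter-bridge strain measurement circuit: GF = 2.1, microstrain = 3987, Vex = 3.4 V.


Quarter bridge output: Vout = (GF * epsilon * Vex) / 4.
Vout = (2.1 * 3987e-6 * 3.4) / 4
Vout = 0.02846718 / 4 V
Vout = 0.0071168 V = 7.1168 mV

7.1168 mV


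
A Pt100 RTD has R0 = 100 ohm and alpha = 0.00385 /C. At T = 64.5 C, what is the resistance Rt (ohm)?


The RTD equation: Rt = R0 * (1 + alpha * T).
Rt = 100 * (1 + 0.00385 * 64.5)
Rt = 100 * (1 + 0.248325)
Rt = 100 * 1.248325
Rt = 124.832 ohm

124.832 ohm


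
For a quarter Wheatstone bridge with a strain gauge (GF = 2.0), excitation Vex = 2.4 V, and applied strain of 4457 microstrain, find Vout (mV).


Quarter bridge output: Vout = (GF * epsilon * Vex) / 4.
Vout = (2.0 * 4457e-6 * 2.4) / 4
Vout = 0.0213936 / 4 V
Vout = 0.0053484 V = 5.3484 mV

5.3484 mV


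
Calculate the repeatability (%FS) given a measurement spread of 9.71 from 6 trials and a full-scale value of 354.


Repeatability = (spread / full scale) * 100%.
R = (9.71 / 354) * 100
R = 2.743 %FS

2.743 %FS


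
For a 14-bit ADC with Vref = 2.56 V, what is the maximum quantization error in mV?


The maximum quantization error is +/- LSB/2.
LSB = Vref / 2^n = 2.56 / 16384 = 0.00015625 V
Max error = LSB / 2 = 0.00015625 / 2 = 7.813e-05 V
Max error = 0.0781 mV

0.0781 mV


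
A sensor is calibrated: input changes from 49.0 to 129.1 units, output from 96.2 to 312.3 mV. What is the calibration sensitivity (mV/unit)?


Sensitivity = (y2 - y1) / (x2 - x1).
S = (312.3 - 96.2) / (129.1 - 49.0)
S = 216.1 / 80.1
S = 2.6979 mV/unit

2.6979 mV/unit


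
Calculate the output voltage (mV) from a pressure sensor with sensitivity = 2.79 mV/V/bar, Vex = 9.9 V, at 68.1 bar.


Output = sensitivity * Vex * P.
Vout = 2.79 * 9.9 * 68.1
Vout = 27.621 * 68.1
Vout = 1880.99 mV

1880.99 mV


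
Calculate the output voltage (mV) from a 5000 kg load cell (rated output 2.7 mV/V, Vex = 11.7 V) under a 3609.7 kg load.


Vout = rated_output * Vex * (load / capacity).
Vout = 2.7 * 11.7 * (3609.7 / 5000)
Vout = 2.7 * 11.7 * 0.72194
Vout = 22.806 mV

22.806 mV


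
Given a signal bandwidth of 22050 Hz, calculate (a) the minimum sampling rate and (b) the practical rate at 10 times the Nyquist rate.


By Nyquist theorem, fs_min = 2 * fmax.
fs_min = 2 * 22050 = 44100 Hz
Practical rate = 10 * fs_min = 10 * 44100 = 441000 Hz

fs_min = 44100 Hz, fs_practical = 441000 Hz


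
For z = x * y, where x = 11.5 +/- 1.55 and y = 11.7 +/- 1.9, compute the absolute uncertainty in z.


For a product z = x*y, the relative uncertainty is:
uz/z = sqrt((ux/x)^2 + (uy/y)^2)
Relative uncertainties: ux/x = 1.55/11.5 = 0.134783
uy/y = 1.9/11.7 = 0.162393
z = 11.5 * 11.7 = 134.5
uz = 134.5 * sqrt(0.134783^2 + 0.162393^2) = 28.395

28.395


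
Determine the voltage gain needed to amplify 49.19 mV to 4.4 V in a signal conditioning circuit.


Gain = Vout / Vin (converting to same units).
G = 4.4 V / 49.19 mV
G = 4400.0 mV / 49.19 mV
G = 89.45

89.45


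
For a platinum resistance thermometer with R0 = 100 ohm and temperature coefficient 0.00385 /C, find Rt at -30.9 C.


The RTD equation: Rt = R0 * (1 + alpha * T).
Rt = 100 * (1 + 0.00385 * -30.9)
Rt = 100 * (1 + -0.118965)
Rt = 100 * 0.881035
Rt = 88.103 ohm

88.103 ohm


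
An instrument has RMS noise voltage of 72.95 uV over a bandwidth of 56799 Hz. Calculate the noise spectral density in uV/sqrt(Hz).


Noise spectral density = Vrms / sqrt(BW).
NSD = 72.95 / sqrt(56799)
NSD = 72.95 / 238.3254
NSD = 0.3061 uV/sqrt(Hz)

0.3061 uV/sqrt(Hz)


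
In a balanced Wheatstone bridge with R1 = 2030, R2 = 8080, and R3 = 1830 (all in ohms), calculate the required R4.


At balance: R1*R4 = R2*R3, so R4 = R2*R3/R1.
R4 = 8080 * 1830 / 2030
R4 = 14786400 / 2030
R4 = 7283.94 ohm

7283.94 ohm


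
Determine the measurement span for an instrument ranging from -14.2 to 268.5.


Span = upper range - lower range.
Span = 268.5 - (-14.2)
Span = 282.7

282.7


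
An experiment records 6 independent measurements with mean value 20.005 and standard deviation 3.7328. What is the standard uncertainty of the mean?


The standard uncertainty for Type A evaluation is u = s / sqrt(n).
u = 3.7328 / sqrt(6)
u = 3.7328 / 2.4495
u = 1.5239

1.5239


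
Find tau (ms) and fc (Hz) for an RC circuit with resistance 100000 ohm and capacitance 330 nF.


Time constant: tau = R * C.
tau = 100000 * 3.30e-07 = 0.033 s
tau = 33.0 ms
Cutoff frequency: fc = 1 / (2*pi*R*C).
fc = 1 / (2*pi*0.033) = 4.82 Hz

tau = 33.0 ms, fc = 4.82 Hz


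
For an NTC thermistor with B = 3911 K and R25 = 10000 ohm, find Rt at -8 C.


NTC thermistor equation: Rt = R25 * exp(B * (1/T - 1/T25)).
T in Kelvin: 265.15 K, T25 = 298.15 K
1/T - 1/T25 = 1/265.15 - 1/298.15 = 0.00041743
B * (1/T - 1/T25) = 3911 * 0.00041743 = 1.6326
Rt = 10000 * exp(1.6326) = 51170.8 ohm

51170.8 ohm


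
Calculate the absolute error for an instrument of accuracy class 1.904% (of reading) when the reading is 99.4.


Absolute error = (accuracy% / 100) * reading.
Error = (1.904 / 100) * 99.4
Error = 0.01904 * 99.4
Error = 1.8926

1.8926


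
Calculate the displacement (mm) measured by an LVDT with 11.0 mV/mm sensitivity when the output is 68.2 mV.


Displacement = Vout / sensitivity.
d = 68.2 / 11.0
d = 6.2 mm

6.2 mm


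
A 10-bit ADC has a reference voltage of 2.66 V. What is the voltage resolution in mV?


The resolution (LSB) of an ADC is Vref / 2^n.
LSB = 2.66 / 2^10
LSB = 2.66 / 1024
LSB = 0.00259766 V = 2.59765625 mV

2.59765625 mV


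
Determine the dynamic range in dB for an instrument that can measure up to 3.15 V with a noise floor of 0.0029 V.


Dynamic range = 20 * log10(Vmax / Vnoise).
DR = 20 * log10(3.15 / 0.0029)
DR = 20 * log10(1086.21)
DR = 60.72 dB

60.72 dB


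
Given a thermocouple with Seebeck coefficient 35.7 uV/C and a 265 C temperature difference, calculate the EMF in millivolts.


The thermocouple output V = sensitivity * dT.
V = 35.7 uV/C * 265 C
V = 9460.5 uV
V = 9.46 mV

9.46 mV


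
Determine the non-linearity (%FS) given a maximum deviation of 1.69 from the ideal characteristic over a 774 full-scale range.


Linearity error = (max deviation / full scale) * 100%.
Linearity = (1.69 / 774) * 100
Linearity = 0.218 %FS

0.218 %FS


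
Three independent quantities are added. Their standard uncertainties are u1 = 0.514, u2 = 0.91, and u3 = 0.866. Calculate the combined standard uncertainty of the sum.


For a sum of independent quantities, uc = sqrt(u1^2 + u2^2 + u3^2).
uc = sqrt(0.514^2 + 0.91^2 + 0.866^2)
uc = sqrt(0.264196 + 0.8281 + 0.749956)
uc = 1.3573

1.3573


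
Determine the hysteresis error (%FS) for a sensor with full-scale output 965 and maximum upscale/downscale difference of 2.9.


Hysteresis = (max difference / full scale) * 100%.
H = (2.9 / 965) * 100
H = 0.301 %FS

0.301 %FS


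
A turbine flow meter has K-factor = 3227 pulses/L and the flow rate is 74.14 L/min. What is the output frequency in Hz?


Frequency = K * Q / 60 (converting L/min to L/s).
f = 3227 * 74.14 / 60
f = 239249.78 / 60
f = 3987.5 Hz

3987.5 Hz


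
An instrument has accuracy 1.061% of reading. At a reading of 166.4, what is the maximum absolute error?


Absolute error = (accuracy% / 100) * reading.
Error = (1.061 / 100) * 166.4
Error = 0.01061 * 166.4
Error = 1.7655

1.7655


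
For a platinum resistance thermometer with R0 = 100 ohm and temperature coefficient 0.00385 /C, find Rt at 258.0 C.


The RTD equation: Rt = R0 * (1 + alpha * T).
Rt = 100 * (1 + 0.00385 * 258.0)
Rt = 100 * (1 + 0.9933)
Rt = 100 * 1.9933
Rt = 199.33 ohm

199.33 ohm


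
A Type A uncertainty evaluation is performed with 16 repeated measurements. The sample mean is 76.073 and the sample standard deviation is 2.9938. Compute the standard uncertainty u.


The standard uncertainty for Type A evaluation is u = s / sqrt(n).
u = 2.9938 / sqrt(16)
u = 2.9938 / 4.0
u = 0.7484

0.7484


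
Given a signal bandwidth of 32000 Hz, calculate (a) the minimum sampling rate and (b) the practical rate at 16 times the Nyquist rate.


By Nyquist theorem, fs_min = 2 * fmax.
fs_min = 2 * 32000 = 64000 Hz
Practical rate = 16 * fs_min = 16 * 64000 = 1024000 Hz

fs_min = 64000 Hz, fs_practical = 1024000 Hz


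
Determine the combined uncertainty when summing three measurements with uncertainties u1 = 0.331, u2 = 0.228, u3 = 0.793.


For a sum of independent quantities, uc = sqrt(u1^2 + u2^2 + u3^2).
uc = sqrt(0.331^2 + 0.228^2 + 0.793^2)
uc = sqrt(0.109561 + 0.051984 + 0.628849)
uc = 0.889

0.889


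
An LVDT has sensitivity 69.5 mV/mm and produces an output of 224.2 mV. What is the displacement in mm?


Displacement = Vout / sensitivity.
d = 224.2 / 69.5
d = 3.226 mm

3.226 mm


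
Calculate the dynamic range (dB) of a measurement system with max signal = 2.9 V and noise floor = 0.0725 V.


Dynamic range = 20 * log10(Vmax / Vnoise).
DR = 20 * log10(2.9 / 0.0725)
DR = 20 * log10(40.0)
DR = 32.04 dB

32.04 dB


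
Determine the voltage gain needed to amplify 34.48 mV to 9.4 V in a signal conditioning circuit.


Gain = Vout / Vin (converting to same units).
G = 9.4 V / 34.48 mV
G = 9400.0 mV / 34.48 mV
G = 272.62

272.62


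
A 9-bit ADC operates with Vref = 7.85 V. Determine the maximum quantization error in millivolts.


The maximum quantization error is +/- LSB/2.
LSB = Vref / 2^n = 7.85 / 512 = 0.01533203 V
Max error = LSB / 2 = 0.01533203 / 2 = 0.00766602 V
Max error = 7.666 mV

7.666 mV


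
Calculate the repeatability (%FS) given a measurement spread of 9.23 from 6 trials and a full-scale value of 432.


Repeatability = (spread / full scale) * 100%.
R = (9.23 / 432) * 100
R = 2.137 %FS

2.137 %FS


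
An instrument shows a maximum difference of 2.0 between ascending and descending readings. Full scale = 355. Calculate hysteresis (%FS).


Hysteresis = (max difference / full scale) * 100%.
H = (2.0 / 355) * 100
H = 0.563 %FS

0.563 %FS


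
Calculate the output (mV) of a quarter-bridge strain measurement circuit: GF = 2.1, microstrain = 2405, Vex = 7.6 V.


Quarter bridge output: Vout = (GF * epsilon * Vex) / 4.
Vout = (2.1 * 2405e-6 * 7.6) / 4
Vout = 0.0383838 / 4 V
Vout = 0.00959595 V = 9.5959 mV

9.5959 mV


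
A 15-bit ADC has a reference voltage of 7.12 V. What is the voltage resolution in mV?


The resolution (LSB) of an ADC is Vref / 2^n.
LSB = 7.12 / 2^15
LSB = 7.12 / 32768
LSB = 0.00021729 V = 0.21728516 mV

0.21728516 mV


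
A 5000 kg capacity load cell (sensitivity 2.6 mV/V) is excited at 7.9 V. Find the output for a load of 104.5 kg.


Vout = rated_output * Vex * (load / capacity).
Vout = 2.6 * 7.9 * (104.5 / 5000)
Vout = 2.6 * 7.9 * 0.0209
Vout = 0.429 mV

0.429 mV


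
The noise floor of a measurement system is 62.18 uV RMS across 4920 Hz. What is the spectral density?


Noise spectral density = Vrms / sqrt(BW).
NSD = 62.18 / sqrt(4920)
NSD = 62.18 / 70.1427
NSD = 0.8865 uV/sqrt(Hz)

0.8865 uV/sqrt(Hz)


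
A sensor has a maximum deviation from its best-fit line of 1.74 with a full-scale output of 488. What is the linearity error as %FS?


Linearity error = (max deviation / full scale) * 100%.
Linearity = (1.74 / 488) * 100
Linearity = 0.357 %FS

0.357 %FS


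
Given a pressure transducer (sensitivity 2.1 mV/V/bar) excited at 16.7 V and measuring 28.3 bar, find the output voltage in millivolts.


Output = sensitivity * Vex * P.
Vout = 2.1 * 16.7 * 28.3
Vout = 35.07 * 28.3
Vout = 992.48 mV

992.48 mV


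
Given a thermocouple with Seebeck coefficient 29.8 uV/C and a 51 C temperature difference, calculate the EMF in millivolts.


The thermocouple output V = sensitivity * dT.
V = 29.8 uV/C * 51 C
V = 1519.8 uV
V = 1.52 mV

1.52 mV


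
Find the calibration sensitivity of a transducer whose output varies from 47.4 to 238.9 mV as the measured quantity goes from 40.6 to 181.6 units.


Sensitivity = (y2 - y1) / (x2 - x1).
S = (238.9 - 47.4) / (181.6 - 40.6)
S = 191.5 / 141.0
S = 1.3582 mV/unit

1.3582 mV/unit


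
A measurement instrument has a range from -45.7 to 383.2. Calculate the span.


Span = upper range - lower range.
Span = 383.2 - (-45.7)
Span = 428.9

428.9


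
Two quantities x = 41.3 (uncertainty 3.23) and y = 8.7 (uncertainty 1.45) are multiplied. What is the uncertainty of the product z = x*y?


For a product z = x*y, the relative uncertainty is:
uz/z = sqrt((ux/x)^2 + (uy/y)^2)
Relative uncertainties: ux/x = 3.23/41.3 = 0.078208
uy/y = 1.45/8.7 = 0.166667
z = 41.3 * 8.7 = 359.3
uz = 359.3 * sqrt(0.078208^2 + 0.166667^2) = 66.15

66.15


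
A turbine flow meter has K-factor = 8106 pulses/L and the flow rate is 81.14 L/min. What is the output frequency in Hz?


Frequency = K * Q / 60 (converting L/min to L/s).
f = 8106 * 81.14 / 60
f = 657720.84 / 60
f = 10962.01 Hz

10962.01 Hz


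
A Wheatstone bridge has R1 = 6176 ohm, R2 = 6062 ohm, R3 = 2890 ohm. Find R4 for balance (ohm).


At balance: R1*R4 = R2*R3, so R4 = R2*R3/R1.
R4 = 6062 * 2890 / 6176
R4 = 17519180 / 6176
R4 = 2836.65 ohm

2836.65 ohm


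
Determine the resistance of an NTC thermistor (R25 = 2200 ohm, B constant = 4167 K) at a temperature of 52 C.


NTC thermistor equation: Rt = R25 * exp(B * (1/T - 1/T25)).
T in Kelvin: 325.15 K, T25 = 298.15 K
1/T - 1/T25 = 1/325.15 - 1/298.15 = -0.00027851
B * (1/T - 1/T25) = 4167 * -0.00027851 = -1.1606
Rt = 2200 * exp(-1.1606) = 689.3 ohm

689.3 ohm


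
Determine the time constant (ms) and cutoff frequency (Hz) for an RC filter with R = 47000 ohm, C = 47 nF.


Time constant: tau = R * C.
tau = 47000 * 4.70e-08 = 0.002209 s
tau = 2.209 ms
Cutoff frequency: fc = 1 / (2*pi*R*C).
fc = 1 / (2*pi*0.002209) = 72.05 Hz

tau = 2.209 ms, fc = 72.05 Hz


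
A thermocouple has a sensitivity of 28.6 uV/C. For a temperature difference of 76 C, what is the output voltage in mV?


The thermocouple output V = sensitivity * dT.
V = 28.6 uV/C * 76 C
V = 2173.6 uV
V = 2.174 mV

2.174 mV


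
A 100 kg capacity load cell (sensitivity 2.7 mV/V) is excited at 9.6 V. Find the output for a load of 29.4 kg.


Vout = rated_output * Vex * (load / capacity).
Vout = 2.7 * 9.6 * (29.4 / 100)
Vout = 2.7 * 9.6 * 0.294
Vout = 7.62 mV

7.62 mV


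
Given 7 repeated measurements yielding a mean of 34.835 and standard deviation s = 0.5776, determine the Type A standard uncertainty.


The standard uncertainty for Type A evaluation is u = s / sqrt(n).
u = 0.5776 / sqrt(7)
u = 0.5776 / 2.6458
u = 0.2183

0.2183


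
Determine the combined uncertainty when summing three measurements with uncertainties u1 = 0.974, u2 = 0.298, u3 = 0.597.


For a sum of independent quantities, uc = sqrt(u1^2 + u2^2 + u3^2).
uc = sqrt(0.974^2 + 0.298^2 + 0.597^2)
uc = sqrt(0.948676 + 0.088804 + 0.356409)
uc = 1.1806

1.1806


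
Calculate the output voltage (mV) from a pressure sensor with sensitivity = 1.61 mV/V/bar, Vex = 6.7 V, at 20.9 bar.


Output = sensitivity * Vex * P.
Vout = 1.61 * 6.7 * 20.9
Vout = 10.787 * 20.9
Vout = 225.45 mV

225.45 mV


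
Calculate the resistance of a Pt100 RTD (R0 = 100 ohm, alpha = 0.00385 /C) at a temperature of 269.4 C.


The RTD equation: Rt = R0 * (1 + alpha * T).
Rt = 100 * (1 + 0.00385 * 269.4)
Rt = 100 * (1 + 1.03719)
Rt = 100 * 2.03719
Rt = 203.719 ohm

203.719 ohm


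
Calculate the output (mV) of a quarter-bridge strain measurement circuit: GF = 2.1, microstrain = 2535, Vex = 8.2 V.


Quarter bridge output: Vout = (GF * epsilon * Vex) / 4.
Vout = (2.1 * 2535e-6 * 8.2) / 4
Vout = 0.0436527 / 4 V
Vout = 0.01091317 V = 10.9132 mV

10.9132 mV


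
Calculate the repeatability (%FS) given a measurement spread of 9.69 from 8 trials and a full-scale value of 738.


Repeatability = (spread / full scale) * 100%.
R = (9.69 / 738) * 100
R = 1.313 %FS

1.313 %FS


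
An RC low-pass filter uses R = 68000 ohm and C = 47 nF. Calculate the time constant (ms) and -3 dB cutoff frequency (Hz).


Time constant: tau = R * C.
tau = 68000 * 4.70e-08 = 0.003196 s
tau = 3.196 ms
Cutoff frequency: fc = 1 / (2*pi*R*C).
fc = 1 / (2*pi*0.003196) = 49.8 Hz

tau = 3.196 ms, fc = 49.8 Hz


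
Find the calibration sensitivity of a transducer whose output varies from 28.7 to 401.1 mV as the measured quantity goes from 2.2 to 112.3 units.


Sensitivity = (y2 - y1) / (x2 - x1).
S = (401.1 - 28.7) / (112.3 - 2.2)
S = 372.4 / 110.1
S = 3.3824 mV/unit

3.3824 mV/unit


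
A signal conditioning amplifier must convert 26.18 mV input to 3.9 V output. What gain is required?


Gain = Vout / Vin (converting to same units).
G = 3.9 V / 26.18 mV
G = 3900.0 mV / 26.18 mV
G = 148.97

148.97


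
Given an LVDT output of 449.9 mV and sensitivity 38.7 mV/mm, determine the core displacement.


Displacement = Vout / sensitivity.
d = 449.9 / 38.7
d = 11.625 mm

11.625 mm


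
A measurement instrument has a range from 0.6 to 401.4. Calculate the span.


Span = upper range - lower range.
Span = 401.4 - (0.6)
Span = 400.8

400.8


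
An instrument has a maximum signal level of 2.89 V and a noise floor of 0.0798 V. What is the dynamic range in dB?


Dynamic range = 20 * log10(Vmax / Vnoise).
DR = 20 * log10(2.89 / 0.0798)
DR = 20 * log10(36.22)
DR = 31.18 dB

31.18 dB


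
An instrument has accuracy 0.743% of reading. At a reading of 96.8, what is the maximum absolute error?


Absolute error = (accuracy% / 100) * reading.
Error = (0.743 / 100) * 96.8
Error = 0.00743 * 96.8
Error = 0.7192

0.7192


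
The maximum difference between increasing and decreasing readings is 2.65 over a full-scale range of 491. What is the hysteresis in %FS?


Hysteresis = (max difference / full scale) * 100%.
H = (2.65 / 491) * 100
H = 0.54 %FS

0.54 %FS


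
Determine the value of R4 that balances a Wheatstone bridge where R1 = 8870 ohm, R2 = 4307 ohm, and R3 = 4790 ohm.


At balance: R1*R4 = R2*R3, so R4 = R2*R3/R1.
R4 = 4307 * 4790 / 8870
R4 = 20630530 / 8870
R4 = 2325.88 ohm

2325.88 ohm


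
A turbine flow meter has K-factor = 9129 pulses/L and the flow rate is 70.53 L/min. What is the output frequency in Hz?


Frequency = K * Q / 60 (converting L/min to L/s).
f = 9129 * 70.53 / 60
f = 643868.37 / 60
f = 10731.14 Hz

10731.14 Hz


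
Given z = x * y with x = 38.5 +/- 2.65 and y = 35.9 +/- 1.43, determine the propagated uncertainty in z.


For a product z = x*y, the relative uncertainty is:
uz/z = sqrt((ux/x)^2 + (uy/y)^2)
Relative uncertainties: ux/x = 2.65/38.5 = 0.068831
uy/y = 1.43/35.9 = 0.039833
z = 38.5 * 35.9 = 1382.1
uz = 1382.1 * sqrt(0.068831^2 + 0.039833^2) = 109.917

109.917


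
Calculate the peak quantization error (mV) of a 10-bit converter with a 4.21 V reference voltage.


The maximum quantization error is +/- LSB/2.
LSB = Vref / 2^n = 4.21 / 1024 = 0.00411133 V
Max error = LSB / 2 = 0.00411133 / 2 = 0.00205566 V
Max error = 2.0557 mV

2.0557 mV


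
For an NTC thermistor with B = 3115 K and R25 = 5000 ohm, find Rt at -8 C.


NTC thermistor equation: Rt = R25 * exp(B * (1/T - 1/T25)).
T in Kelvin: 265.15 K, T25 = 298.15 K
1/T - 1/T25 = 1/265.15 - 1/298.15 = 0.00041743
B * (1/T - 1/T25) = 3115 * 0.00041743 = 1.3003
Rt = 5000 * exp(1.3003) = 18352.1 ohm

18352.1 ohm


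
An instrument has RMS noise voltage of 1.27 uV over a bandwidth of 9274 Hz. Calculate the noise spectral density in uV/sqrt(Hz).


Noise spectral density = Vrms / sqrt(BW).
NSD = 1.27 / sqrt(9274)
NSD = 1.27 / 96.3016
NSD = 0.0132 uV/sqrt(Hz)

0.0132 uV/sqrt(Hz)


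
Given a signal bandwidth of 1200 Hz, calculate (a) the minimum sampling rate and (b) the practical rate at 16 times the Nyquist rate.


By Nyquist theorem, fs_min = 2 * fmax.
fs_min = 2 * 1200 = 2400 Hz
Practical rate = 16 * fs_min = 16 * 2400 = 38400 Hz

fs_min = 2400 Hz, fs_practical = 38400 Hz


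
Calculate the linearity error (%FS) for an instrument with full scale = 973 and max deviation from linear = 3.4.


Linearity error = (max deviation / full scale) * 100%.
Linearity = (3.4 / 973) * 100
Linearity = 0.349 %FS

0.349 %FS


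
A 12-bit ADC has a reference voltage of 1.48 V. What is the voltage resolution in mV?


The resolution (LSB) of an ADC is Vref / 2^n.
LSB = 1.48 / 2^12
LSB = 1.48 / 4096
LSB = 0.00036133 V = 0.36132812 mV

0.36132812 mV


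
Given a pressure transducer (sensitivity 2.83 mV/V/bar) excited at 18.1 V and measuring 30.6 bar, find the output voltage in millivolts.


Output = sensitivity * Vex * P.
Vout = 2.83 * 18.1 * 30.6
Vout = 51.223 * 30.6
Vout = 1567.42 mV

1567.42 mV


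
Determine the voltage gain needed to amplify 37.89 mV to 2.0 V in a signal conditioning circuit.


Gain = Vout / Vin (converting to same units).
G = 2.0 V / 37.89 mV
G = 2000.0 mV / 37.89 mV
G = 52.78

52.78


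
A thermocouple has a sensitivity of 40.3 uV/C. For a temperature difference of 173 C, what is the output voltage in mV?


The thermocouple output V = sensitivity * dT.
V = 40.3 uV/C * 173 C
V = 6971.9 uV
V = 6.972 mV

6.972 mV


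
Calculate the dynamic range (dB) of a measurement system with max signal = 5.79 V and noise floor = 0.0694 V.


Dynamic range = 20 * log10(Vmax / Vnoise).
DR = 20 * log10(5.79 / 0.0694)
DR = 20 * log10(83.43)
DR = 38.43 dB

38.43 dB


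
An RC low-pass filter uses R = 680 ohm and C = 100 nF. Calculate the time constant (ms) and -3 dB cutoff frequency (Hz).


Time constant: tau = R * C.
tau = 680 * 1.00e-07 = 6.8e-05 s
tau = 0.068 ms
Cutoff frequency: fc = 1 / (2*pi*R*C).
fc = 1 / (2*pi*6.8e-05) = 2340.51 Hz

tau = 0.068 ms, fc = 2340.51 Hz


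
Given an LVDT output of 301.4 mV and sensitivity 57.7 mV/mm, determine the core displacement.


Displacement = Vout / sensitivity.
d = 301.4 / 57.7
d = 5.224 mm

5.224 mm


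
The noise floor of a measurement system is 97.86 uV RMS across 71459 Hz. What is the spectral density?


Noise spectral density = Vrms / sqrt(BW).
NSD = 97.86 / sqrt(71459)
NSD = 97.86 / 267.3182
NSD = 0.3661 uV/sqrt(Hz)

0.3661 uV/sqrt(Hz)


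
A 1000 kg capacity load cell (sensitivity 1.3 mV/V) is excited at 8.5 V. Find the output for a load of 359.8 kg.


Vout = rated_output * Vex * (load / capacity).
Vout = 1.3 * 8.5 * (359.8 / 1000)
Vout = 1.3 * 8.5 * 0.3598
Vout = 3.976 mV

3.976 mV


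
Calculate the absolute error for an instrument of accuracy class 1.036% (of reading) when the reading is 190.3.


Absolute error = (accuracy% / 100) * reading.
Error = (1.036 / 100) * 190.3
Error = 0.01036 * 190.3
Error = 1.9715

1.9715


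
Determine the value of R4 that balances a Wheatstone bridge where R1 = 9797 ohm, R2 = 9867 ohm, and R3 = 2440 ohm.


At balance: R1*R4 = R2*R3, so R4 = R2*R3/R1.
R4 = 9867 * 2440 / 9797
R4 = 24075480 / 9797
R4 = 2457.43 ohm

2457.43 ohm


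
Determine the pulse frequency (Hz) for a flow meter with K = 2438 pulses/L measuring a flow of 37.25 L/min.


Frequency = K * Q / 60 (converting L/min to L/s).
f = 2438 * 37.25 / 60
f = 90815.5 / 60
f = 1513.59 Hz

1513.59 Hz


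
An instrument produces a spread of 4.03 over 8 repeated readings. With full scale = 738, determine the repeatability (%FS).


Repeatability = (spread / full scale) * 100%.
R = (4.03 / 738) * 100
R = 0.546 %FS

0.546 %FS


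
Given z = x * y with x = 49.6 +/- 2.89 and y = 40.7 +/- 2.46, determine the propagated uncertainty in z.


For a product z = x*y, the relative uncertainty is:
uz/z = sqrt((ux/x)^2 + (uy/y)^2)
Relative uncertainties: ux/x = 2.89/49.6 = 0.058266
uy/y = 2.46/40.7 = 0.060442
z = 49.6 * 40.7 = 2018.7
uz = 2018.7 * sqrt(0.058266^2 + 0.060442^2) = 169.479

169.479


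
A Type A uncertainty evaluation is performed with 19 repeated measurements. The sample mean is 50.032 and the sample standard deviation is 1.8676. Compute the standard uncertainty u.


The standard uncertainty for Type A evaluation is u = s / sqrt(n).
u = 1.8676 / sqrt(19)
u = 1.8676 / 4.3589
u = 0.4285

0.4285


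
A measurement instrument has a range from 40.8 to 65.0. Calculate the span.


Span = upper range - lower range.
Span = 65.0 - (40.8)
Span = 24.2

24.2


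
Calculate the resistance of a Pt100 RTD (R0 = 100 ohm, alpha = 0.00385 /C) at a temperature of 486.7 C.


The RTD equation: Rt = R0 * (1 + alpha * T).
Rt = 100 * (1 + 0.00385 * 486.7)
Rt = 100 * (1 + 1.873795)
Rt = 100 * 2.873795
Rt = 287.38 ohm

287.38 ohm


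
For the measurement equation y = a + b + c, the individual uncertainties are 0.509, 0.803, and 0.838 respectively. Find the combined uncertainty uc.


For a sum of independent quantities, uc = sqrt(u1^2 + u2^2 + u3^2).
uc = sqrt(0.509^2 + 0.803^2 + 0.838^2)
uc = sqrt(0.259081 + 0.644809 + 0.702244)
uc = 1.2673

1.2673


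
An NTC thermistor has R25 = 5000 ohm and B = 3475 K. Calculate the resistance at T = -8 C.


NTC thermistor equation: Rt = R25 * exp(B * (1/T - 1/T25)).
T in Kelvin: 265.15 K, T25 = 298.15 K
1/T - 1/T25 = 1/265.15 - 1/298.15 = 0.00041743
B * (1/T - 1/T25) = 3475 * 0.00041743 = 1.4506
Rt = 5000 * exp(1.4506) = 21328.0 ohm

21328.0 ohm


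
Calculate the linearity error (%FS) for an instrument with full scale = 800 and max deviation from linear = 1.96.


Linearity error = (max deviation / full scale) * 100%.
Linearity = (1.96 / 800) * 100
Linearity = 0.245 %FS

0.245 %FS


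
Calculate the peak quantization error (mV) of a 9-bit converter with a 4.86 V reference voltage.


The maximum quantization error is +/- LSB/2.
LSB = Vref / 2^n = 4.86 / 512 = 0.00949219 V
Max error = LSB / 2 = 0.00949219 / 2 = 0.00474609 V
Max error = 4.7461 mV

4.7461 mV


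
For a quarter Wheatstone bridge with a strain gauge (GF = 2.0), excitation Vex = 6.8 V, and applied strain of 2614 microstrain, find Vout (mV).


Quarter bridge output: Vout = (GF * epsilon * Vex) / 4.
Vout = (2.0 * 2614e-6 * 6.8) / 4
Vout = 0.0355504 / 4 V
Vout = 0.0088876 V = 8.8876 mV

8.8876 mV


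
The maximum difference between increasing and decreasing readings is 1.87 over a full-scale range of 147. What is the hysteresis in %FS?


Hysteresis = (max difference / full scale) * 100%.
H = (1.87 / 147) * 100
H = 1.272 %FS

1.272 %FS


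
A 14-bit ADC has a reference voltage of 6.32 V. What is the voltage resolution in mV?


The resolution (LSB) of an ADC is Vref / 2^n.
LSB = 6.32 / 2^14
LSB = 6.32 / 16384
LSB = 0.00038574 V = 0.38574219 mV

0.38574219 mV


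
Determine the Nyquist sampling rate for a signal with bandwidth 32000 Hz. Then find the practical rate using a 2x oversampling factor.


By Nyquist theorem, fs_min = 2 * fmax.
fs_min = 2 * 32000 = 64000 Hz
Practical rate = 2 * fs_min = 2 * 64000 = 128000 Hz

fs_min = 64000 Hz, fs_practical = 128000 Hz


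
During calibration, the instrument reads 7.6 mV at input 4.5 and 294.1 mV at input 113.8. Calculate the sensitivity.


Sensitivity = (y2 - y1) / (x2 - x1).
S = (294.1 - 7.6) / (113.8 - 4.5)
S = 286.5 / 109.3
S = 2.6212 mV/unit

2.6212 mV/unit


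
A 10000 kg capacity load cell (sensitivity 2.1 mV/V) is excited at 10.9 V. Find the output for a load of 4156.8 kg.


Vout = rated_output * Vex * (load / capacity).
Vout = 2.1 * 10.9 * (4156.8 / 10000)
Vout = 2.1 * 10.9 * 0.41568
Vout = 9.515 mV

9.515 mV


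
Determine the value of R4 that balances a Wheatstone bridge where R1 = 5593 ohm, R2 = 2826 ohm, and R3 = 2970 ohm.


At balance: R1*R4 = R2*R3, so R4 = R2*R3/R1.
R4 = 2826 * 2970 / 5593
R4 = 8393220 / 5593
R4 = 1500.67 ohm

1500.67 ohm


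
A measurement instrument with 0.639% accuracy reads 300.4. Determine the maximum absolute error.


Absolute error = (accuracy% / 100) * reading.
Error = (0.639 / 100) * 300.4
Error = 0.00639 * 300.4
Error = 1.9196

1.9196


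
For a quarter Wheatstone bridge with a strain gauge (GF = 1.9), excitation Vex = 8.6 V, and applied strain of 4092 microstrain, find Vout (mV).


Quarter bridge output: Vout = (GF * epsilon * Vex) / 4.
Vout = (1.9 * 4092e-6 * 8.6) / 4
Vout = 0.06686328 / 4 V
Vout = 0.01671582 V = 16.7158 mV

16.7158 mV


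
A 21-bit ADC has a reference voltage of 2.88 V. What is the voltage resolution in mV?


The resolution (LSB) of an ADC is Vref / 2^n.
LSB = 2.88 / 2^21
LSB = 2.88 / 2097152
LSB = 1.37e-06 V = 0.00137329 mV

0.00137329 mV


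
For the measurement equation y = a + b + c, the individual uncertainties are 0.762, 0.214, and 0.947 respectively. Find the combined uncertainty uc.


For a sum of independent quantities, uc = sqrt(u1^2 + u2^2 + u3^2).
uc = sqrt(0.762^2 + 0.214^2 + 0.947^2)
uc = sqrt(0.580644 + 0.045796 + 0.896809)
uc = 1.2342

1.2342
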